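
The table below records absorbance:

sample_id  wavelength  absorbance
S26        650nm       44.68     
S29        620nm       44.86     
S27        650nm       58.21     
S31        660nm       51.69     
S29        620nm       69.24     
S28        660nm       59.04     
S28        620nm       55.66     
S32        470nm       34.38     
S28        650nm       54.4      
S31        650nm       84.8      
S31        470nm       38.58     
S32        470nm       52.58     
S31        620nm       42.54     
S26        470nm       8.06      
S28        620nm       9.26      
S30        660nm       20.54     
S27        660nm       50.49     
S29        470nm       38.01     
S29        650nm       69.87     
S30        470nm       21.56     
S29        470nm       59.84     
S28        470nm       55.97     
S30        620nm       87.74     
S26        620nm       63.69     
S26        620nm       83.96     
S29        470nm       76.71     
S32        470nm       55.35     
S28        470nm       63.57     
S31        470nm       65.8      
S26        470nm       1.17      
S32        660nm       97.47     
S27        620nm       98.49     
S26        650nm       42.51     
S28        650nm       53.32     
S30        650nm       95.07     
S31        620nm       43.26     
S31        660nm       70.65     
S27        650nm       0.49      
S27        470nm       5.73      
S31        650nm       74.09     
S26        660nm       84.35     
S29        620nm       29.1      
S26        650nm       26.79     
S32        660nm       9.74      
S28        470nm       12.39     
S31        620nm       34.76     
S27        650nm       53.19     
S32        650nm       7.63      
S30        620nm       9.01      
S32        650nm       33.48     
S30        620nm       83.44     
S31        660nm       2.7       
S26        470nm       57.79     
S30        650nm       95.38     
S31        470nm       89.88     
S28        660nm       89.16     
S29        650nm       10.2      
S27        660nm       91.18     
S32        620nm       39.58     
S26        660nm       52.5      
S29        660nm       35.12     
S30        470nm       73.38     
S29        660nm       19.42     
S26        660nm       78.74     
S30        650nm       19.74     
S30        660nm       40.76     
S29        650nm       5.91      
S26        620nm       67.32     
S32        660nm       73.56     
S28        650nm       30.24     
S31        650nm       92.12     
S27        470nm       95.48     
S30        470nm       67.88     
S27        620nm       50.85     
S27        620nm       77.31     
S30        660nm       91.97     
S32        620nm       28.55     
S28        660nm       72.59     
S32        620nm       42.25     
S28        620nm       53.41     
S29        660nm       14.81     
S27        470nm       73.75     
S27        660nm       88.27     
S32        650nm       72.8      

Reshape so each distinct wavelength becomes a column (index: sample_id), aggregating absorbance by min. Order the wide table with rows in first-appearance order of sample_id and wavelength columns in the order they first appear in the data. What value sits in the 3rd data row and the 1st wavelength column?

0.49

With rows in first-appearance order of sample_id, row 3 is sample_id=S27. wavelength columns in first-appearance order: 650nm, 620nm, 660nm, 470nm; column 1 is 650nm.
Long rows with sample_id=S27, wavelength=650nm: min(58.21, 0.49, 53.19) = 0.49.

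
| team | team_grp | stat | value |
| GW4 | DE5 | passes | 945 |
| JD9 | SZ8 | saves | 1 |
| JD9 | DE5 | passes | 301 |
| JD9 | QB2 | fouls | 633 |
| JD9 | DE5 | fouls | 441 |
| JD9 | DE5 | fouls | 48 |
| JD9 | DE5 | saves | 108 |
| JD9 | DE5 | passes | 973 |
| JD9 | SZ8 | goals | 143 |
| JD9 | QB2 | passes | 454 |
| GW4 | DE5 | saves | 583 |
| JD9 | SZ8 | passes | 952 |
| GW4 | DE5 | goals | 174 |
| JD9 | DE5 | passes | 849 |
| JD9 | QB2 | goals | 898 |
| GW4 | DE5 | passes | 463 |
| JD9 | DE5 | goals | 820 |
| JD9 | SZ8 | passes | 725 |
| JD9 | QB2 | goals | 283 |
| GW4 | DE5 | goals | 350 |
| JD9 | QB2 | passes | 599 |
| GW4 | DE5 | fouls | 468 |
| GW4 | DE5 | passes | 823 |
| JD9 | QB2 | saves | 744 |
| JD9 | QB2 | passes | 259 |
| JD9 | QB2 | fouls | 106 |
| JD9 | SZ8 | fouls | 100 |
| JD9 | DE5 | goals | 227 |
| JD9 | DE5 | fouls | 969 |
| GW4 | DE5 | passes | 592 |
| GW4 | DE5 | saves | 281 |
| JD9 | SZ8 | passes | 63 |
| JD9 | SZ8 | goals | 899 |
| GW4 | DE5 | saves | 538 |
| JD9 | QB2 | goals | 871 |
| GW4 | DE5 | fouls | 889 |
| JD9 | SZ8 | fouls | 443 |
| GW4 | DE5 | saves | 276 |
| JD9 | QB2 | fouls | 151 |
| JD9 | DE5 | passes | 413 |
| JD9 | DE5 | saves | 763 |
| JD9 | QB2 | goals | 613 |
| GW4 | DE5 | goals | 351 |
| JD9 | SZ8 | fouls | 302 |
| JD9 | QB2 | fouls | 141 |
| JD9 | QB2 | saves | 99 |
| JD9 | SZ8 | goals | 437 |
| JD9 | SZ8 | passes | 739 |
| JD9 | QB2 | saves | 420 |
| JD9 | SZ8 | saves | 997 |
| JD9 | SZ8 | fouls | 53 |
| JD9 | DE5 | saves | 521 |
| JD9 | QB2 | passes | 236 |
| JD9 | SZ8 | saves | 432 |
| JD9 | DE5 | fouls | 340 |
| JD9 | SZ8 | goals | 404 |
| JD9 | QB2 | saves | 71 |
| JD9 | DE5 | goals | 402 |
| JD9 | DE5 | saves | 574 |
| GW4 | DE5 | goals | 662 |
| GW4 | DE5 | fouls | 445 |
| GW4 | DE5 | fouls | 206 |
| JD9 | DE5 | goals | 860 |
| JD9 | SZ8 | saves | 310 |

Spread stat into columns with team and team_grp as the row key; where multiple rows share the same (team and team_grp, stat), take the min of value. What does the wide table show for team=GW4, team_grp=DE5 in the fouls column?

Rows with team=GW4, team_grp=DE5 and stat=fouls: value values are 468, 889, 445, 206.
min(468, 889, 445, 206) = 206.

206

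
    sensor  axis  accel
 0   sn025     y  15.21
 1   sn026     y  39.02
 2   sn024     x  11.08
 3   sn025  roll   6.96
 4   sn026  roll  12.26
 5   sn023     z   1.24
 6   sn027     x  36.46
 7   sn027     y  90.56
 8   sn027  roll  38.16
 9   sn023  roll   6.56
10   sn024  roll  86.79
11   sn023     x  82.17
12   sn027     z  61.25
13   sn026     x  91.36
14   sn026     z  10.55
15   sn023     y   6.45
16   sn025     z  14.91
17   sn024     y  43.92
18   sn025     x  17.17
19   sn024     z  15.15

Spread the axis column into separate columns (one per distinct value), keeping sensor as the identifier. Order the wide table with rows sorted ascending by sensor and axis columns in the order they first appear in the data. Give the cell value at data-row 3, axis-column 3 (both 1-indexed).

6.96

With rows sorted ascending by sensor, row 3 is sensor=sn025. axis columns in first-appearance order: y, x, roll, z; column 3 is roll.
Long rows with sensor=sn025, axis=roll: accel = 6.96.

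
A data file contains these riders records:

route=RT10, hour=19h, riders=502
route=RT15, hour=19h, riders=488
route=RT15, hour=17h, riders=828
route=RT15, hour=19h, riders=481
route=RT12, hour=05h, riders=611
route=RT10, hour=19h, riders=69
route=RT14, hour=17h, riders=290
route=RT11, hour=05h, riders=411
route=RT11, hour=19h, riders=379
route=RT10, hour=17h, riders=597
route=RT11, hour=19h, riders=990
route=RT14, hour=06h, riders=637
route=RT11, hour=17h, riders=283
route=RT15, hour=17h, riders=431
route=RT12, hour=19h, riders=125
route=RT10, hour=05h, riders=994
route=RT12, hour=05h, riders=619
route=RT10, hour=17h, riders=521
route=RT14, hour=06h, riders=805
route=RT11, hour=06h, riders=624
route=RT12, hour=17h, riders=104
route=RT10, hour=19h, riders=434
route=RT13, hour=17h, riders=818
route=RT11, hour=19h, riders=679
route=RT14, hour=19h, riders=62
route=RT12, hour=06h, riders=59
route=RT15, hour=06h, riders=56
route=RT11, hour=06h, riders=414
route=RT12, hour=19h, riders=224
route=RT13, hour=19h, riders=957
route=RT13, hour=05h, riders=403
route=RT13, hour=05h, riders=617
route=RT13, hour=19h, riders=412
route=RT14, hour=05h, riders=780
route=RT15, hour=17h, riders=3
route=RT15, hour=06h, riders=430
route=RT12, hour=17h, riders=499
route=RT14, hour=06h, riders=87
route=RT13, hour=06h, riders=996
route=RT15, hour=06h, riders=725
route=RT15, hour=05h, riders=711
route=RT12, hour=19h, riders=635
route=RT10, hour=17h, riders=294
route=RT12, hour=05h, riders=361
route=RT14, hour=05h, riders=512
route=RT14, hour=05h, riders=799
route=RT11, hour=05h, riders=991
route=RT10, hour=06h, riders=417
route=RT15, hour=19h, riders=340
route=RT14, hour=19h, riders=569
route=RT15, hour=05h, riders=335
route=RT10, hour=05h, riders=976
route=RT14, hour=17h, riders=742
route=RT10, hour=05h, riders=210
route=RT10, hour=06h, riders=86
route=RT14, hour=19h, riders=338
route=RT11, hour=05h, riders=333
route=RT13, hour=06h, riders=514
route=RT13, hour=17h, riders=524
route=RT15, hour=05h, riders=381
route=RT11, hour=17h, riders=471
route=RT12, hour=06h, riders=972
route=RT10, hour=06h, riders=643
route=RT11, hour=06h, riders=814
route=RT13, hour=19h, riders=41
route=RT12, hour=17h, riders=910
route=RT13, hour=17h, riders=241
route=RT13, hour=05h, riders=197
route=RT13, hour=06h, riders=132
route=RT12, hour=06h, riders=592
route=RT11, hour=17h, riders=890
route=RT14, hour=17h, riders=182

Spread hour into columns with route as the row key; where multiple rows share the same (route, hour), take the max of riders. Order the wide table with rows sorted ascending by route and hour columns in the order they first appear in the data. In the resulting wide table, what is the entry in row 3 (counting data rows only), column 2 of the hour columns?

With rows sorted ascending by route, row 3 is route=RT12. hour columns in first-appearance order: 19h, 17h, 05h, 06h; column 2 is 17h.
Long rows with route=RT12, hour=17h: max(104, 499, 910) = 910.

910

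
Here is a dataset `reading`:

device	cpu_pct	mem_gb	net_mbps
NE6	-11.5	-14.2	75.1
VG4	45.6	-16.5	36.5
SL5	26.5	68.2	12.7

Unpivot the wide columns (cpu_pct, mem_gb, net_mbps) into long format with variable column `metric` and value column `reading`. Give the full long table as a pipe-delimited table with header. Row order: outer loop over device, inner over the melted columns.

| device | metric | reading |
| NE6 | cpu_pct | -11.5 |
| NE6 | mem_gb | -14.2 |
| NE6 | net_mbps | 75.1 |
| VG4 | cpu_pct | 45.6 |
| VG4 | mem_gb | -16.5 |
| VG4 | net_mbps | 36.5 |
| SL5 | cpu_pct | 26.5 |
| SL5 | mem_gb | 68.2 |
| SL5 | net_mbps | 12.7 |

Each (device, column) pair becomes one row: 3 × 3 = 9 rows.
For example, (NE6, cpu_pct) → reading=-11.5.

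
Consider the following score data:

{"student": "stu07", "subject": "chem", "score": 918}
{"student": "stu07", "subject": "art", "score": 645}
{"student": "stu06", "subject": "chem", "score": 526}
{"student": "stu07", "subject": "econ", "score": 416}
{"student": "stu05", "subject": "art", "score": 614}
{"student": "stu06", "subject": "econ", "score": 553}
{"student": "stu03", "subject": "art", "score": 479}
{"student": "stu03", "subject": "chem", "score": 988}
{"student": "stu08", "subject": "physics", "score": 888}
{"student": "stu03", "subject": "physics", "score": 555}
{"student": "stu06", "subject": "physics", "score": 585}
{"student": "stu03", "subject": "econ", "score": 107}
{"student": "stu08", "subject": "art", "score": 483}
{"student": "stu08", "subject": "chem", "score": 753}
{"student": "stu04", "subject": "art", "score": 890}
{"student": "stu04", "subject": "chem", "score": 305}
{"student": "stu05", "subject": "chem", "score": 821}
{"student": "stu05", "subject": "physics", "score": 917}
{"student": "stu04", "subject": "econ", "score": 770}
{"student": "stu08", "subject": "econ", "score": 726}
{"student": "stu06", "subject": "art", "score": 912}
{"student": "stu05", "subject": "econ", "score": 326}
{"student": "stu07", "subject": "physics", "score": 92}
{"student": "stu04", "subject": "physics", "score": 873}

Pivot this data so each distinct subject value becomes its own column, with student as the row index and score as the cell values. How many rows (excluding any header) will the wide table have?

6 distinct student values → 6 rows.

6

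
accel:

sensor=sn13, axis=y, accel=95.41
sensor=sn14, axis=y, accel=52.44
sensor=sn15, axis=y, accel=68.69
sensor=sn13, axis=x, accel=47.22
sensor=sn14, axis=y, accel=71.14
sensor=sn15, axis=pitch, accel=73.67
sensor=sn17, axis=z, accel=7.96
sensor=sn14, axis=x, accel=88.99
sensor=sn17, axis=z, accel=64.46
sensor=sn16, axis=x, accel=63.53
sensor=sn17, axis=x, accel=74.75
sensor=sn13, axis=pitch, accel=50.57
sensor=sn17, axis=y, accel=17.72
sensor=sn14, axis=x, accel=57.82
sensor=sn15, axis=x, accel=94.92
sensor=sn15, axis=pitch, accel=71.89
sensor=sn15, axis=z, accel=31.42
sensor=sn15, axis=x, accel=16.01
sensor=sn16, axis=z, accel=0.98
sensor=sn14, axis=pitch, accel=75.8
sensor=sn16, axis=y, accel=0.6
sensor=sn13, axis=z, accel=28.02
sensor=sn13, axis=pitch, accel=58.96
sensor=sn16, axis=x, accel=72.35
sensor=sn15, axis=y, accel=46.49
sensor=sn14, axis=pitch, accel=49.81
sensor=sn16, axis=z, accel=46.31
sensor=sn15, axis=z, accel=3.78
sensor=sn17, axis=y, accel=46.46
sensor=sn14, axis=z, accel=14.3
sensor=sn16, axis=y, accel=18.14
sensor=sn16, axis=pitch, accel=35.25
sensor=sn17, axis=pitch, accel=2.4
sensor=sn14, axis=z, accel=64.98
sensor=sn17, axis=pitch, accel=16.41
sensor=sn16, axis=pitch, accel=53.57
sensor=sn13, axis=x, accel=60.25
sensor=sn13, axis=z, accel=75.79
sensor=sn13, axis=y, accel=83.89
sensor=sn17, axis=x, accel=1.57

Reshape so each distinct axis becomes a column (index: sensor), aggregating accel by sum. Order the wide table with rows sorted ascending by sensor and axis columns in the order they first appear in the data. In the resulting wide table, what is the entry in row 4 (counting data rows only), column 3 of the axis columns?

With rows sorted ascending by sensor, row 4 is sensor=sn16. axis columns in first-appearance order: y, x, pitch, z; column 3 is pitch.
Long rows with sensor=sn16, axis=pitch: 35.25 + 53.57 = 88.82.

88.82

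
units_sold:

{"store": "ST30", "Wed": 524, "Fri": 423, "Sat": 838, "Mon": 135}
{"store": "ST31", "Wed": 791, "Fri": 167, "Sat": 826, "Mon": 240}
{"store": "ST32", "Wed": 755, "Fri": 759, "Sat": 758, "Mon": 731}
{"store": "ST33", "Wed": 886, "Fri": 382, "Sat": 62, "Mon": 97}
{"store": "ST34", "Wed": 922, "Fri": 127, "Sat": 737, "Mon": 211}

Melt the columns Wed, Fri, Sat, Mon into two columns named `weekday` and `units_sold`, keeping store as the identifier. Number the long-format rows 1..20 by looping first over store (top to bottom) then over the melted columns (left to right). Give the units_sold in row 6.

20 rows total (5 × 4). Row 6: index ⌊(6-1)/4⌋ = 1 into store → ST31; (6-1) mod 4 = 1 into the melted columns → Fri.
So row 6 is (ST31, Fri, 167); units_sold = 167.

167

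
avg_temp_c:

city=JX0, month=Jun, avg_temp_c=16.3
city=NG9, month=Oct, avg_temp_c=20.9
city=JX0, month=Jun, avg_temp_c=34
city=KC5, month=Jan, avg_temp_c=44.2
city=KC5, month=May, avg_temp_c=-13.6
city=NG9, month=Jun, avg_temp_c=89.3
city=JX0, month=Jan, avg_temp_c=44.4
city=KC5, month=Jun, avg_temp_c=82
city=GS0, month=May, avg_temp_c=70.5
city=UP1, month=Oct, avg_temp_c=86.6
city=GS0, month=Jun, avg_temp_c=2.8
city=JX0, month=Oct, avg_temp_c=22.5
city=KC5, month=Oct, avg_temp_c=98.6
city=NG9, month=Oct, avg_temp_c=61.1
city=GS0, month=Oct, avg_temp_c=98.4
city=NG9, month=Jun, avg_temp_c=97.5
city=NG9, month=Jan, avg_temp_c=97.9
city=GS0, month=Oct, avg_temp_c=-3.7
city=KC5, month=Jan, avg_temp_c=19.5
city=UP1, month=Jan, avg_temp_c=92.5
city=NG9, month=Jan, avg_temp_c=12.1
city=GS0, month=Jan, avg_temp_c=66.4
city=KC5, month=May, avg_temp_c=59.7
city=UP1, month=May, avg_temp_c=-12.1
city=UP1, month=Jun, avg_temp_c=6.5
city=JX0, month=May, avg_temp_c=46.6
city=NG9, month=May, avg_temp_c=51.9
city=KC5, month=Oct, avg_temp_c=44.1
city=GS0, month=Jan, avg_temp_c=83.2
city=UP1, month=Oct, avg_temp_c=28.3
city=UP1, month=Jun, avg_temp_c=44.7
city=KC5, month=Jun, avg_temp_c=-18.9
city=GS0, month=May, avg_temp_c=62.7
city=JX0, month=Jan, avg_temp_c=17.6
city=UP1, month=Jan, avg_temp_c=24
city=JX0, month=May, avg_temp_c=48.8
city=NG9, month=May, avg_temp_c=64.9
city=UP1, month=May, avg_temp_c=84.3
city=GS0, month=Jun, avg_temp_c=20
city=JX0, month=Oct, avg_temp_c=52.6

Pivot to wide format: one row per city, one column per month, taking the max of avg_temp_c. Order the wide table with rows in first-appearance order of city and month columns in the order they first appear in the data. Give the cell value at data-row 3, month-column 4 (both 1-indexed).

With rows in first-appearance order of city, row 3 is city=KC5. month columns in first-appearance order: Jun, Oct, Jan, May; column 4 is May.
Long rows with city=KC5, month=May: max(-13.6, 59.7) = 59.7.

59.7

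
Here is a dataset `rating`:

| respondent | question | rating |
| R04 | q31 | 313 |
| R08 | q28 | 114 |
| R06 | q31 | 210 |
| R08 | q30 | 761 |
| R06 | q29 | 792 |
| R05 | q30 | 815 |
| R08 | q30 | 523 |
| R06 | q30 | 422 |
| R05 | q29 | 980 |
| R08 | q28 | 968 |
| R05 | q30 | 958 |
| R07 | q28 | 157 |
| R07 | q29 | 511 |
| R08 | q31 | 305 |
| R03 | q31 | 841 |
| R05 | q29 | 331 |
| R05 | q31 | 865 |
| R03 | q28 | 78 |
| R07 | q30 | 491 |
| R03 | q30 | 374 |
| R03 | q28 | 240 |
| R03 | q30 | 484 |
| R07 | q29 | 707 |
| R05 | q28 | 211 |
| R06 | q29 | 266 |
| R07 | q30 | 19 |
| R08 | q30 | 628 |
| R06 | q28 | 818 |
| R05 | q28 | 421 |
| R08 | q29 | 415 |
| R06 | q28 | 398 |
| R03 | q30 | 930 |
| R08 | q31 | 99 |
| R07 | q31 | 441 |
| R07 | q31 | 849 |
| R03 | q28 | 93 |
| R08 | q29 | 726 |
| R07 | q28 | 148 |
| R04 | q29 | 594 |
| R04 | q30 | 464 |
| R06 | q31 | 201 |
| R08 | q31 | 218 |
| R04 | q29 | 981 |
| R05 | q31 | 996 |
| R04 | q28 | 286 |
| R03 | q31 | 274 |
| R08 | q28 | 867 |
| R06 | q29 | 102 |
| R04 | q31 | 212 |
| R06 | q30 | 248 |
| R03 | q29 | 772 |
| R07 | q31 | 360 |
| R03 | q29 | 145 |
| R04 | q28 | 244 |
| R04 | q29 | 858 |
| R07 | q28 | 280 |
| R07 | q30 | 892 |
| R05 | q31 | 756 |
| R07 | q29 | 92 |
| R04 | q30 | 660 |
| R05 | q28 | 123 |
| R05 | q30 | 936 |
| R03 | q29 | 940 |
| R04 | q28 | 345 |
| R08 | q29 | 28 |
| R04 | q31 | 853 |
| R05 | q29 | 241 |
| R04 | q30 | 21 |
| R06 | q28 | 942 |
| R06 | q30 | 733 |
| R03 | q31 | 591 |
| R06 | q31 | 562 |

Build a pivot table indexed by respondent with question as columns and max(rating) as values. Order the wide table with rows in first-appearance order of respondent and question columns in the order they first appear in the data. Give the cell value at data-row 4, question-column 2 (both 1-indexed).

421

With rows in first-appearance order of respondent, row 4 is respondent=R05. question columns in first-appearance order: q31, q28, q30, q29; column 2 is q28.
Long rows with respondent=R05, question=q28: max(211, 421, 123) = 421.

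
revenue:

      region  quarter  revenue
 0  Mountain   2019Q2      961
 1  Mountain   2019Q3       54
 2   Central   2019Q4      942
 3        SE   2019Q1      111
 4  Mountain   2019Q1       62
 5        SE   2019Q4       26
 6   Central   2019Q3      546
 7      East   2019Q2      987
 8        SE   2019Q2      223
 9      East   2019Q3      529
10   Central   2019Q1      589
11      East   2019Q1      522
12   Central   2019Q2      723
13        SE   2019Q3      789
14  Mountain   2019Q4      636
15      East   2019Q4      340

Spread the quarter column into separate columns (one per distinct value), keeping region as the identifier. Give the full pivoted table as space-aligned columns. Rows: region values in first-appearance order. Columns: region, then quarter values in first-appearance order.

region    2019Q2  2019Q3  2019Q4  2019Q1
Mountain  961     54      636     62    
Central   723     546     942     589   
SE        223     789     26      111   
East      987     529     340     522   

Columns: region plus the 4 distinct quarter values (2019Q2, 2019Q3, 2019Q4, 2019Q1).
For example, row Mountain column 2019Q2 takes revenue=961 from the long row (Mountain, 2019Q2).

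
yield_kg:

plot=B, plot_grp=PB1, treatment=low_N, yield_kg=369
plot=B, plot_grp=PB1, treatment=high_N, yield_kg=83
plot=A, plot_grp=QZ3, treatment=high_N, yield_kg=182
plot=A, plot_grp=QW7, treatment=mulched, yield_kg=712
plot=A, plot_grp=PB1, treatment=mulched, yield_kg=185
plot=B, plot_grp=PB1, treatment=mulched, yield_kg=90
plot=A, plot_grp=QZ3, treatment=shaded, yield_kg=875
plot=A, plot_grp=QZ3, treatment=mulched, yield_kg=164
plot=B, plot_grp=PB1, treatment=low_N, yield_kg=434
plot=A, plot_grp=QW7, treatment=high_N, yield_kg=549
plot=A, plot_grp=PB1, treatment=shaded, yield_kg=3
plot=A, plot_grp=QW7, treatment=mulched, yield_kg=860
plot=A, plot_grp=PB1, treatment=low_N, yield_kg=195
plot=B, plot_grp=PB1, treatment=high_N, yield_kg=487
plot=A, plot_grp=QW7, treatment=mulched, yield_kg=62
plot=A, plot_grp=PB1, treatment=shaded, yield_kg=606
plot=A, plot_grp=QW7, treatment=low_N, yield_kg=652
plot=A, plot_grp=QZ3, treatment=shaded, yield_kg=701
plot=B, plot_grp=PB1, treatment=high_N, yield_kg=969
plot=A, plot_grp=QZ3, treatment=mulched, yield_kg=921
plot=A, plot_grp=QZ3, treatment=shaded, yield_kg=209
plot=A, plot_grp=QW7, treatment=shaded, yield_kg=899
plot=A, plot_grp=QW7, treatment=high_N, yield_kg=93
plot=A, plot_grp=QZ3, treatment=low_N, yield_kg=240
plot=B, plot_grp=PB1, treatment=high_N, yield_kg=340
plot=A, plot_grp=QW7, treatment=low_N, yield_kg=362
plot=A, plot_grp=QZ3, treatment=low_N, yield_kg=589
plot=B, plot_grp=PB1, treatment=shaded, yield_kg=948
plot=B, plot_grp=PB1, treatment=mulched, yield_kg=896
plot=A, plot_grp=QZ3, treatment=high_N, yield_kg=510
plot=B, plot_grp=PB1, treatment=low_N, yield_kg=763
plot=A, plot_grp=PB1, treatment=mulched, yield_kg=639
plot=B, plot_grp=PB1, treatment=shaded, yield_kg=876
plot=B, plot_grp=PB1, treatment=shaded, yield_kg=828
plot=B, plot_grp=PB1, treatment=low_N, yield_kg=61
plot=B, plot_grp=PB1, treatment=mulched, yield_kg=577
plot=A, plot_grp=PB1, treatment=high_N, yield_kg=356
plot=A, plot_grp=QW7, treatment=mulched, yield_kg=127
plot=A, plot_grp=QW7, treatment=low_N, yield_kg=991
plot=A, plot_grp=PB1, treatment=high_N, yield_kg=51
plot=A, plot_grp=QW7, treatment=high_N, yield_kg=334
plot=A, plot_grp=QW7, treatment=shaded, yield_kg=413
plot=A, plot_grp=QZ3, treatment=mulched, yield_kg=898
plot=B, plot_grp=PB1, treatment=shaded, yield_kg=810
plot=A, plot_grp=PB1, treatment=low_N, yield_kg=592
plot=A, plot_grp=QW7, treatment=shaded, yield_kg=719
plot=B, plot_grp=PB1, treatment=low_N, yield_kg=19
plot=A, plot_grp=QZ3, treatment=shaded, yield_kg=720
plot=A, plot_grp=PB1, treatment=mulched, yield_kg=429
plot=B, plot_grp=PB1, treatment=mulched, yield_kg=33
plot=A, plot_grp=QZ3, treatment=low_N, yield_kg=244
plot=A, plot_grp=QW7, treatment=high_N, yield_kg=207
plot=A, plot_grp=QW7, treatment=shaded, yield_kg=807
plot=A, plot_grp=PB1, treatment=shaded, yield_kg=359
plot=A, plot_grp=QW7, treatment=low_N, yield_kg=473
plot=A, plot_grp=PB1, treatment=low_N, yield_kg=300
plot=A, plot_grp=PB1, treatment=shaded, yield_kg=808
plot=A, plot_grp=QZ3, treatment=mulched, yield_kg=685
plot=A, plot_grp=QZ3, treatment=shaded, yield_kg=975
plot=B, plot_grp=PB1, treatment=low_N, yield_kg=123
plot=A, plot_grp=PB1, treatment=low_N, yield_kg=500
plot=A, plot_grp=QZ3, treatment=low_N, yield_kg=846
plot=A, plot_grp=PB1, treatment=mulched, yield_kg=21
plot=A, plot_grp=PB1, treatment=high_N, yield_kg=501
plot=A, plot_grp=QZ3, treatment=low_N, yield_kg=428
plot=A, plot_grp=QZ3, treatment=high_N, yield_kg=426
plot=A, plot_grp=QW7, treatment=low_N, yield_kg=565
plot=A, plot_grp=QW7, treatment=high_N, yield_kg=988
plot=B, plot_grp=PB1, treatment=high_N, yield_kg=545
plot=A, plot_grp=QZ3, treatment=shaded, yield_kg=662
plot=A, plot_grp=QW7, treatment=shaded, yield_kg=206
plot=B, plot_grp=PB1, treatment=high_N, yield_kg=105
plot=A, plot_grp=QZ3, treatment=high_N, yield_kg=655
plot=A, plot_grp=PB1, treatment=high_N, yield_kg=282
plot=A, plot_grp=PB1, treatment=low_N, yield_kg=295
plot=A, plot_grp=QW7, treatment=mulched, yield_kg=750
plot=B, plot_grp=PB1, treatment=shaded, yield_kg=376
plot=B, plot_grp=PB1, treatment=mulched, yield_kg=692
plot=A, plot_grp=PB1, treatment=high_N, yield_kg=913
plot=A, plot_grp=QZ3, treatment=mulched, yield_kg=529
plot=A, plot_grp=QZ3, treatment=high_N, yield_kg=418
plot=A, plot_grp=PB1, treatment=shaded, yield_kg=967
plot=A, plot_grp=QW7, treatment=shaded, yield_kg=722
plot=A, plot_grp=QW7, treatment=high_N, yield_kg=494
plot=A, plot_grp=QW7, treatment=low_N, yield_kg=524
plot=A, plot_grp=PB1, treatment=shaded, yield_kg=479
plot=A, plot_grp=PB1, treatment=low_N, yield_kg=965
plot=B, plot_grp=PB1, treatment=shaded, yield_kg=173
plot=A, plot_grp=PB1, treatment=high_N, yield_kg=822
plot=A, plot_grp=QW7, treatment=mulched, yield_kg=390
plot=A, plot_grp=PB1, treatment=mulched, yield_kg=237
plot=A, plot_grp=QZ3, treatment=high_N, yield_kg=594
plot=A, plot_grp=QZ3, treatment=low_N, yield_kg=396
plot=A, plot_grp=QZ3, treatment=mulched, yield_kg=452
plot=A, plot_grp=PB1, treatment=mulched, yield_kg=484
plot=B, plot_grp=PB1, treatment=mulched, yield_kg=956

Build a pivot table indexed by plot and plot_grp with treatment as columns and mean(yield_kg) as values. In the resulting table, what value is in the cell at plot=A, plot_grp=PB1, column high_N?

487.50

Rows with plot=A, plot_grp=PB1 and treatment=high_N: yield_kg values are 356, 51, 501, 282, 913, 822.
(356 + 51 + 501 + 282 + 913 + 822) / 6 = 487.50.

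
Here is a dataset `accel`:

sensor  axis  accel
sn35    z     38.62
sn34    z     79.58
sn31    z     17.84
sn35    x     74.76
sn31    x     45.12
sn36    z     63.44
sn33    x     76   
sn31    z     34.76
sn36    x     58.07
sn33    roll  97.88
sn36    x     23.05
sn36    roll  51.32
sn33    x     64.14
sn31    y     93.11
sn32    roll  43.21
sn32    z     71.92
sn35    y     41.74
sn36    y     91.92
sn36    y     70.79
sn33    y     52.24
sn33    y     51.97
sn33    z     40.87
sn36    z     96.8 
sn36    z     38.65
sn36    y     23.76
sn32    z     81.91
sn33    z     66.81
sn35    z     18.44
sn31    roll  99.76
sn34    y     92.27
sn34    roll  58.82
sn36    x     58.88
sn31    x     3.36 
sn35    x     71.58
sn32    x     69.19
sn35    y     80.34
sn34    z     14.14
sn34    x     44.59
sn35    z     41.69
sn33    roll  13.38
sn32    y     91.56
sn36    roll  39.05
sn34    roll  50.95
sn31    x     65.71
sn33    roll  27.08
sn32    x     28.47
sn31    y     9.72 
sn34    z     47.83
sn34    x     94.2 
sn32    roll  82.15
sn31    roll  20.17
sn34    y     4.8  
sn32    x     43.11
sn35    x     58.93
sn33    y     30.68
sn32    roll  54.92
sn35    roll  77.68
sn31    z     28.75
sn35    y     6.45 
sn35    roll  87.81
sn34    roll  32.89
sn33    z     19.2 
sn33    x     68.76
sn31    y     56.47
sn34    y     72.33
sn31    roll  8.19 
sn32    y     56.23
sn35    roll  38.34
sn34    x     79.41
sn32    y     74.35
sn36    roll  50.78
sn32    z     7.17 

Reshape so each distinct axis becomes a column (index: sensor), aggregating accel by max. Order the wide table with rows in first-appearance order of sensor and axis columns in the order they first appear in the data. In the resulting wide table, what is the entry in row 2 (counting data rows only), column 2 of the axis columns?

With rows in first-appearance order of sensor, row 2 is sensor=sn34. axis columns in first-appearance order: z, x, roll, y; column 2 is x.
Long rows with sensor=sn34, axis=x: max(44.59, 94.2, 79.41) = 94.2.

94.2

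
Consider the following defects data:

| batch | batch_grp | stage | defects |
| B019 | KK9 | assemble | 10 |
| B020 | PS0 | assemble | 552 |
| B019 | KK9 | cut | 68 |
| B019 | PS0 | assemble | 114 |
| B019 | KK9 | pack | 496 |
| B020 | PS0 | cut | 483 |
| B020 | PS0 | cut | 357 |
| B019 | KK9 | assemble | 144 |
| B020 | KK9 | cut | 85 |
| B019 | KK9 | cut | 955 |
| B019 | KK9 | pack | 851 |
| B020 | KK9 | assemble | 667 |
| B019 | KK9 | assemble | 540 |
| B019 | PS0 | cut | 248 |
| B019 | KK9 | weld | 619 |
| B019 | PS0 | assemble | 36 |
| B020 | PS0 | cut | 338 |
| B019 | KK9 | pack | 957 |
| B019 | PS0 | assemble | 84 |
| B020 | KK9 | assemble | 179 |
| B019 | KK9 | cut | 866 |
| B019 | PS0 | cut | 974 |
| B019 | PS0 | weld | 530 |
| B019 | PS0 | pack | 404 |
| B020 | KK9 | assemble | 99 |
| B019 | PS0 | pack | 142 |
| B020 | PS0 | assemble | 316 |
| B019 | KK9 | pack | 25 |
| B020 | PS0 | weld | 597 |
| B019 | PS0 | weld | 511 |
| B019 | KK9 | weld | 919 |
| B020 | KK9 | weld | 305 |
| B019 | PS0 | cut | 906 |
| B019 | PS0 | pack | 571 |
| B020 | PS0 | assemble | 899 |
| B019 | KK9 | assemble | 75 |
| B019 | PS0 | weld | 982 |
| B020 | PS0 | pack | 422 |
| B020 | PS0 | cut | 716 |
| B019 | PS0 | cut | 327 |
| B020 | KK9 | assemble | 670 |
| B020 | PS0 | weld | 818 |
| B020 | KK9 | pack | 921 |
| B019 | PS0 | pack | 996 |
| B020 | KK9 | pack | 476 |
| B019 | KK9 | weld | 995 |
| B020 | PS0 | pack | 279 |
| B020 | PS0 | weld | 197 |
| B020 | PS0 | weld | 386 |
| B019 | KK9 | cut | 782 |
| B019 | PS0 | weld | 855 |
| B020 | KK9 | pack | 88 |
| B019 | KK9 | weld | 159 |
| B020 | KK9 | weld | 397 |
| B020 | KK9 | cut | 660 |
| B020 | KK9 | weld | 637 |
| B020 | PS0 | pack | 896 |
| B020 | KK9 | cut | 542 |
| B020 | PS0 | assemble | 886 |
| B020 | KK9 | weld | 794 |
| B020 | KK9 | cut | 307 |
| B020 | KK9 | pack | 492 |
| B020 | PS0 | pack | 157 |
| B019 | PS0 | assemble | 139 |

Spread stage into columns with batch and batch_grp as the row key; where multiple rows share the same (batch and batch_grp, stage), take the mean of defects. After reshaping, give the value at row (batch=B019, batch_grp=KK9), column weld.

Rows with batch=B019, batch_grp=KK9 and stage=weld: defects values are 619, 919, 995, 159.
(619 + 919 + 995 + 159) / 4 = 673.

673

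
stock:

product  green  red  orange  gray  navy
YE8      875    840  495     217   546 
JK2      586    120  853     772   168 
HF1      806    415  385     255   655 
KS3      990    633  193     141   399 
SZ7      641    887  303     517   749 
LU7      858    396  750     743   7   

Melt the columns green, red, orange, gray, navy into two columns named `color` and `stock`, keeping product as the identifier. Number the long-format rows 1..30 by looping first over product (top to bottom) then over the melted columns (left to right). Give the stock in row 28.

750

30 rows total (6 × 5). Row 28: index ⌊(28-1)/5⌋ = 5 into product → LU7; (28-1) mod 5 = 2 into the melted columns → orange.
So row 28 is (LU7, orange, 750); stock = 750.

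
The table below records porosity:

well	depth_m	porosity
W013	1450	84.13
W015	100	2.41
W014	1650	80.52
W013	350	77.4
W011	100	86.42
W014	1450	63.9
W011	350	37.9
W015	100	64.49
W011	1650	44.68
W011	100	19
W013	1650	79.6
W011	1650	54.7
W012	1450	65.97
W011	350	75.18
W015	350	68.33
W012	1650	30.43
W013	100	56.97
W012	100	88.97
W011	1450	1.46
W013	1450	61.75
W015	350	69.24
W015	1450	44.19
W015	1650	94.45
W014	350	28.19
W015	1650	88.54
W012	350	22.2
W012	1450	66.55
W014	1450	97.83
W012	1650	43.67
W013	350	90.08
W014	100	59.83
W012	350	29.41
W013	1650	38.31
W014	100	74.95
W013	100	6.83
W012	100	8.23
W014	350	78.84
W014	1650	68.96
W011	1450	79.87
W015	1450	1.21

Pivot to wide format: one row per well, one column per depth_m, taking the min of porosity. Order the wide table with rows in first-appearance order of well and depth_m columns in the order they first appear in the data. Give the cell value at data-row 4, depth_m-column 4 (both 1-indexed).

37.9

With rows in first-appearance order of well, row 4 is well=W011. depth_m columns in first-appearance order: 1450, 100, 1650, 350; column 4 is 350.
Long rows with well=W011, depth_m=350: min(37.9, 75.18) = 37.9.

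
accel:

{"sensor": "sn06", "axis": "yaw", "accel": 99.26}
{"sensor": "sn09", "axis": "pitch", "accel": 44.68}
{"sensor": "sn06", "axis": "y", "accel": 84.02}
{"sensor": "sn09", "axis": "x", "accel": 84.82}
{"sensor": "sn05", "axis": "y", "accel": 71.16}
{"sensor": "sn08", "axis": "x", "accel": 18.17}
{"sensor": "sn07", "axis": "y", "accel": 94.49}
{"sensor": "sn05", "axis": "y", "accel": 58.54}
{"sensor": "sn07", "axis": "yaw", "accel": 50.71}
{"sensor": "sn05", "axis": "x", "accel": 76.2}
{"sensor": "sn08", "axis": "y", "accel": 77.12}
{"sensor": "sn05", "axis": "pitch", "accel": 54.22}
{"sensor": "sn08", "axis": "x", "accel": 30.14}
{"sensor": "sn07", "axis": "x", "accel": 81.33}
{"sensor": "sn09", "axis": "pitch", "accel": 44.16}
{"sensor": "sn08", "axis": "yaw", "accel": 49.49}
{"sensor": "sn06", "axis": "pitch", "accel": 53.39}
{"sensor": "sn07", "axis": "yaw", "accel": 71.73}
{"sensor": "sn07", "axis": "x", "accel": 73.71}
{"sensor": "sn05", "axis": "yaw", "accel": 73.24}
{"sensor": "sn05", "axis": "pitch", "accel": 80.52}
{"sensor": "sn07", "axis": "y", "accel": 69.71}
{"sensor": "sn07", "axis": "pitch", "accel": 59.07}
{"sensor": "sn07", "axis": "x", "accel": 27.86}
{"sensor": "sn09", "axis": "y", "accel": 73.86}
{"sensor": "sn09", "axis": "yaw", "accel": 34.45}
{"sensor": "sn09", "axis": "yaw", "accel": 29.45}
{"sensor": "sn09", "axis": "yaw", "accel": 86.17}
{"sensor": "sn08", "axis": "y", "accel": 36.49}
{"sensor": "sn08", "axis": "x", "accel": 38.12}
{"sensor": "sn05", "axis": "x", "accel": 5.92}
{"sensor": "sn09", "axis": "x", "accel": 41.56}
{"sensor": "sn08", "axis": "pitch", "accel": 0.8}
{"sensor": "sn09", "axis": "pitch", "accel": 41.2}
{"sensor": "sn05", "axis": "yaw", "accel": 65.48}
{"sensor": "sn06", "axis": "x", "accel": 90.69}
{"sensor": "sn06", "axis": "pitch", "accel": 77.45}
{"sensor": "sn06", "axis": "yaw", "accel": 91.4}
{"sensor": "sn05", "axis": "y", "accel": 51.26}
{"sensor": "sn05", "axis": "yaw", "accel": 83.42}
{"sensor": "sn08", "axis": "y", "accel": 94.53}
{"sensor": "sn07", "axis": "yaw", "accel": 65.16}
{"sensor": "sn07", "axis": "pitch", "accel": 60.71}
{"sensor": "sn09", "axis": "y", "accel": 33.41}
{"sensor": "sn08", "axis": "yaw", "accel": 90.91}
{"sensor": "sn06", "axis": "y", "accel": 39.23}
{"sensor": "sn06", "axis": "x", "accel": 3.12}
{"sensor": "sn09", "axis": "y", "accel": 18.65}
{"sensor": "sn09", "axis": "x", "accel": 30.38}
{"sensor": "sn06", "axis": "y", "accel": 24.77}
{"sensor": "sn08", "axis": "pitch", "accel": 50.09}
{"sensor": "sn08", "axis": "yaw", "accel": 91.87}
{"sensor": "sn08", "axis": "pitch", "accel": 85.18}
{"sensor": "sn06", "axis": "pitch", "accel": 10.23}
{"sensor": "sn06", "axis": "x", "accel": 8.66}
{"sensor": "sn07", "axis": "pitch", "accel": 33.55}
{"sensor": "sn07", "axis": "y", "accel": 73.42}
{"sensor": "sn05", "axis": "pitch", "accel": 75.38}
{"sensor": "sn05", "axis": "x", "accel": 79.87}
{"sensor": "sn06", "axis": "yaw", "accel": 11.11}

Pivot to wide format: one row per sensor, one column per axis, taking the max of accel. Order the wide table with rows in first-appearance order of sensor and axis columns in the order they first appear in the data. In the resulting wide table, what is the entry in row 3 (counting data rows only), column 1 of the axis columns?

With rows in first-appearance order of sensor, row 3 is sensor=sn05. axis columns in first-appearance order: yaw, pitch, y, x; column 1 is yaw.
Long rows with sensor=sn05, axis=yaw: max(73.24, 65.48, 83.42) = 83.42.

83.42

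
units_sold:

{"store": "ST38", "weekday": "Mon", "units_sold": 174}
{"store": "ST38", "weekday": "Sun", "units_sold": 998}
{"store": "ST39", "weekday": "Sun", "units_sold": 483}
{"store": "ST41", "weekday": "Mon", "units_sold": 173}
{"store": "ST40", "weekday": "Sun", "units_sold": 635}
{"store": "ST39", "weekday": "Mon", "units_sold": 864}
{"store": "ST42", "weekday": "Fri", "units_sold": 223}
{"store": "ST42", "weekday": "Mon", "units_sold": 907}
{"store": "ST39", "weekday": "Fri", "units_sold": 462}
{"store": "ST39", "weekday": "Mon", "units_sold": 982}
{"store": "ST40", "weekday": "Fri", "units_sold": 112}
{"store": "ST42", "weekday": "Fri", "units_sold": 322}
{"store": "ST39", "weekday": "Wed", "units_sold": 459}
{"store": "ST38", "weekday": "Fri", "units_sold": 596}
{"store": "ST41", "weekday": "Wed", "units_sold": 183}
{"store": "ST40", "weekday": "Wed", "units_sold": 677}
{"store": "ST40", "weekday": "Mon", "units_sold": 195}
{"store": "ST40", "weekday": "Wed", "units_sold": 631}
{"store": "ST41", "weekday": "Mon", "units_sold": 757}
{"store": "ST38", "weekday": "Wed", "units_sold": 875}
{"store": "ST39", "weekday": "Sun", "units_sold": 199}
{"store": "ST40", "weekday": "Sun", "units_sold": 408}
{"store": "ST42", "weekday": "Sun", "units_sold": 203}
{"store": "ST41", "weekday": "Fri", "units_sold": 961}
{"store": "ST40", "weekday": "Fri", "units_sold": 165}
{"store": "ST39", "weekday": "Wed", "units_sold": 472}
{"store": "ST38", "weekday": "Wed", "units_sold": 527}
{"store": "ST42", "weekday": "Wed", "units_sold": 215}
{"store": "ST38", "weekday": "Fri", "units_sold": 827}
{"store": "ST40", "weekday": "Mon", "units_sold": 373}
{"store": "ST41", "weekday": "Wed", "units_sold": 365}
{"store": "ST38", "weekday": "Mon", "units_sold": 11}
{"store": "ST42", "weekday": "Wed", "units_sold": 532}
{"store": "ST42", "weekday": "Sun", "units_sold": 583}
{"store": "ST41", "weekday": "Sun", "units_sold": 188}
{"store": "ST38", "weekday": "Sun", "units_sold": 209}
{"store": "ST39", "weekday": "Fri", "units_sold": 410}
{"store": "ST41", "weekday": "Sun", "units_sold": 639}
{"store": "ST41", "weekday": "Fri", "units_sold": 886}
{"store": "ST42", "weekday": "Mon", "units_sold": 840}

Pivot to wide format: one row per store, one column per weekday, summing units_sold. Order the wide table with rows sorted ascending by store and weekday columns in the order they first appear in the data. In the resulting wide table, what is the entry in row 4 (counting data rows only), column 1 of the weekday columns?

With rows sorted ascending by store, row 4 is store=ST41. weekday columns in first-appearance order: Mon, Sun, Fri, Wed; column 1 is Mon.
Long rows with store=ST41, weekday=Mon: 173 + 757 = 930.

930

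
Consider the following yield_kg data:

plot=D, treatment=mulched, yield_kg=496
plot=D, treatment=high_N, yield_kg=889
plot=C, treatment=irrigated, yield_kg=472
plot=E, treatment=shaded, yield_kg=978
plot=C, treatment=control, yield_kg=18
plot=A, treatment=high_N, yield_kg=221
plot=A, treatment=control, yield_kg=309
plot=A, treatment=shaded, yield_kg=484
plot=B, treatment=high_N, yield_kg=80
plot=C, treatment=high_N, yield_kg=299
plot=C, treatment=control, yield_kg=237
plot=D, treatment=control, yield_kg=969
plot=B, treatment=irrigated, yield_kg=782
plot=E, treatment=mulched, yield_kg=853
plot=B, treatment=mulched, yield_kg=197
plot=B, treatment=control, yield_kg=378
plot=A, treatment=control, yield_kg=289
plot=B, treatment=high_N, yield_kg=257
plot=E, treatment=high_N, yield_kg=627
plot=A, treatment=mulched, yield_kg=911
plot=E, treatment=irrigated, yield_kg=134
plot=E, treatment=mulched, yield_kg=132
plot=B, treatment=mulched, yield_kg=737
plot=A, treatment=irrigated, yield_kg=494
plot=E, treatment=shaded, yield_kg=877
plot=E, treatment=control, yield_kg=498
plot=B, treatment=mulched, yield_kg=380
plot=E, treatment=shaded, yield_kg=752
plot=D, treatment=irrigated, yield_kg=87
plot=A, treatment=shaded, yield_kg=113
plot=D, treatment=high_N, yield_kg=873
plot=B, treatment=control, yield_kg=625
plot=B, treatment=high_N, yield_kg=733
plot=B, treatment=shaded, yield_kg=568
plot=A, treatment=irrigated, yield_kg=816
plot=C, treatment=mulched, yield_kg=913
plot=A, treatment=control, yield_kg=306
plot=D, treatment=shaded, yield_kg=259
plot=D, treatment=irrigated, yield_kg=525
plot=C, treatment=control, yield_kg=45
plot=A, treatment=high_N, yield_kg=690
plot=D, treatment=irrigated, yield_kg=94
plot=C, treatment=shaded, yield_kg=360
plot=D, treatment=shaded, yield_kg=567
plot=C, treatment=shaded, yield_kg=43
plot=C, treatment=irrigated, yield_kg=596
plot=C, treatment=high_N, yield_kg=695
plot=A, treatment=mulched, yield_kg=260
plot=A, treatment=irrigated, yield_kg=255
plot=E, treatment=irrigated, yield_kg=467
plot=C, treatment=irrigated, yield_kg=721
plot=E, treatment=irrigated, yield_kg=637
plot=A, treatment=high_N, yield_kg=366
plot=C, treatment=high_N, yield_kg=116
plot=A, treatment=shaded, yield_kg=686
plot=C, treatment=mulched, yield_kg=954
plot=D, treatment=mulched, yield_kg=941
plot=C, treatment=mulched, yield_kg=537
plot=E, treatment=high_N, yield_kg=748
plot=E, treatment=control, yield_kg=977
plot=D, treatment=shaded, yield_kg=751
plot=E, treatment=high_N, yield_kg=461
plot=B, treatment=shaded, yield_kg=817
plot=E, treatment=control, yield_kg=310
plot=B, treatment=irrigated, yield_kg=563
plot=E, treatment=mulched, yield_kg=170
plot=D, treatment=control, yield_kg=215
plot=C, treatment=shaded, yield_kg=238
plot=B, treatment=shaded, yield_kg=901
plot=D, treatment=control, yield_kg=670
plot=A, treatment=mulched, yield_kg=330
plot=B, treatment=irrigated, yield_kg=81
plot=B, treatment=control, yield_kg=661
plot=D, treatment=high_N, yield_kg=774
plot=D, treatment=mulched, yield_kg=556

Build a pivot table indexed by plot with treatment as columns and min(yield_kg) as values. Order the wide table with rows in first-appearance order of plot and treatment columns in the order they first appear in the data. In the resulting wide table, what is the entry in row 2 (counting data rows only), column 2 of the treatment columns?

116

With rows in first-appearance order of plot, row 2 is plot=C. treatment columns in first-appearance order: mulched, high_N, irrigated, shaded, control; column 2 is high_N.
Long rows with plot=C, treatment=high_N: min(299, 695, 116) = 116.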